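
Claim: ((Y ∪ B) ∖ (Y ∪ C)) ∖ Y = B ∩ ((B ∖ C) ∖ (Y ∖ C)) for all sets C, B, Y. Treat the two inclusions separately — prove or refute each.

Both inclusions hold; the sets are equal.

(⊇) Let x ∈ B ∩ ((B ∖ C) ∖ (Y ∖ C)). Then x ∈ B and x ∉ C, Y, from which x ∈ ((Y ∪ B) ∖ (Y ∪ C)) ∖ Y.

(⊆) Let x ∈ ((Y ∪ B) ∖ (Y ∪ C)) ∖ Y. Then x ∈ B and x ∉ C, Y, from which x ∈ B ∩ ((B ∖ C) ∖ (Y ∖ C)).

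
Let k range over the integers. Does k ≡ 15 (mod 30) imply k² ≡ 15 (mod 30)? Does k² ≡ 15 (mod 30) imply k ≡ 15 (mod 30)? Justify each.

(⟹) Suppose k ≡ 15 (mod 30). Write k = 30j + 15. Then (30j + 15)² = 900j² + 900j + 225 = 30(30j² + 30j + 7) + 15, so k² ≡ 15 (mod 30).

(⟸) Conversely, suppose k² ≡ 15 (mod 30). The only residue r in {0, …, 29} with r² ≡ 15 (mod 30) is r = 15, so k ≡ 15 (mod 30).

The biconditional holds.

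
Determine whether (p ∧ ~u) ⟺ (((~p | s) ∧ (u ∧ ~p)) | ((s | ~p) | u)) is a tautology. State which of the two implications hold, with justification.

(→) This fails. Under u = F, p = T, s = F, the left side is true but the right side is false.

(←) This fails. Under u = F, p = F, s = F, the left side is false but the right side is true.

Both directions fail.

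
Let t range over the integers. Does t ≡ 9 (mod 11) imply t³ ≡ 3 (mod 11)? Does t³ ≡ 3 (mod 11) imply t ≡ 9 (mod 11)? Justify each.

Both directions hold.

Forward direction. Suppose t ≡ 9 (mod 11). Write t = 11j + 9. Then (11j + 9)³ = 1331j³ + 3267j² + 2673j + 729 = 11(121j³ + 297j² + 243j + 66) + 3, so t³ ≡ 3 (mod 11).

Converse. Suppose t³ ≡ 3 (mod 11). The only residue r in {0, …, 10} with r³ ≡ 3 (mod 11) is r = 9, so t ≡ 9 (mod 11).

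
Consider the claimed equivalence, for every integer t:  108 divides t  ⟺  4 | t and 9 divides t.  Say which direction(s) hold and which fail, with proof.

Only the forward direction holds.

(←) This fails: take t = 36. Both 4 ∣ 36 and 9 ∣ 36, yet 36 is not a multiple of 108 (since 36 = 0·108 + 36), so 108 ∤ 36.

(→) If 108 ∣ t, write t = 108q. Since 108 = 27·4, t = 4·(27q), so 4 ∣ t; and since 108 = 12·9, t = 9·(12q), so 9 ∣ t.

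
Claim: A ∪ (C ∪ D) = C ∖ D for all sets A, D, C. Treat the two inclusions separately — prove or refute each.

(⊇) Let x ∈ C ∖ D. Then either x ∈ C and x ∉ A, D; or x ∈ A ∩ C and x ∉ D. In each case x ∈ A ∪ (C ∪ D), so C ∖ D ⊆ A ∪ (C ∪ D).

(⊆) This inclusion fails. Take A = {1}, D = ∅, C = ∅; then 1 ∈ A ∪ (C ∪ D) but 1 ∉ C ∖ D.

Only the reverse inclusion holds.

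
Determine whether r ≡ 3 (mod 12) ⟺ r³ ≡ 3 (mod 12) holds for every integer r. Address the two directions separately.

The biconditional holds.

(⇐) Suppose r³ ≡ 3 (mod 12). The only residue r in {0, …, 11} with r³ ≡ 3 (mod 12) is r = 3, so r ≡ 3 (mod 12).

(⇒) Suppose r ≡ 3 (mod 12). Write r = 12j + 3. Then (12j + 3)³ = 1728j³ + 1296j² + 324j + 27 = 12(144j³ + 108j² + 27j + 2) + 3, so r³ ≡ 3 (mod 12).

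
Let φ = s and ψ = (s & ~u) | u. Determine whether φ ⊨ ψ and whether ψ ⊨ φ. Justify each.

Only the forward direction holds.

(⟹) Assume the antecedent. If s is true, (s & ~u) | u reduces to true regardless of the other variables. If s is false, the antecedent cannot hold. Either way (s & ~u) | u holds.

(⟸) This fails. Under s = F, u = T, the left side is false but the right side is true.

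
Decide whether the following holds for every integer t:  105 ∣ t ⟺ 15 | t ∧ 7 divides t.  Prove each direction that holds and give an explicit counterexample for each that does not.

[⇐] Suppose 15 ∣ t and 7 ∣ t. Any common multiple of 15 and 7 is a multiple of their lcm; here gcd(15, 7) = 1, so lcm(15, 7) = 15·7 = 105, so 105 ∣ t.

[⇒] If 105 ∣ t, write t = 105q. Since 105 = 7·15, t = 15·(7q), so 15 ∣ t; and since 105 = 15·7, t = 7·(15q), so 7 ∣ t.

Both implications hold.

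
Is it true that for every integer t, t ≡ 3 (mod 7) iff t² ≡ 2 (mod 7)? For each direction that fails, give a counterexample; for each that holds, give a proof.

Not equivalent: only (⇒) holds.

(⇒) Suppose t ≡ 3 (mod 7). Write t = 7j + 3. Then (7j + 3)² = 49j² + 42j + 9 = 7(7j² + 6j + 1) + 2, so t² ≡ 2 (mod 7).

(⇐) This fails: take t = 4. Then 4² = 16 ≡ 2 (mod 7), yet 4 ≡ 4 (mod 7), not 3.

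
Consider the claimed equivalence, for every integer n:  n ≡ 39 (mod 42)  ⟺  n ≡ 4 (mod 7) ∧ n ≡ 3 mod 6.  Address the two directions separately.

Both directions hold.

(⟹) Suppose n ≡ 39 (mod 42); write n = 42j + 39. Since 7 ∣ 42, reducing mod 7 gives n ≡ 39 ≡ 4 (mod 7); since 6 ∣ 42, reducing mod 6 gives n ≡ 39 ≡ 3 (mod 6).

(⟸) Conversely, if n ≡ 4 (mod 7) and n ≡ 3 (mod 6), then by the Chinese remainder theorem n ≡ 39 (mod 42). This is exactly n ≡ 39 (mod 42).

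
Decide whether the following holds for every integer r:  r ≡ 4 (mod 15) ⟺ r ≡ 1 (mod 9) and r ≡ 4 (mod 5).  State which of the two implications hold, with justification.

Not equivalent: only (⇐) holds.

[⇒] This fails: r = 34 gives 34 ≡ 4 (mod 15) but 34 ≡ 7 (mod 9), so the conjunction on the right does not hold.

[⇐] Conversely, if r ≡ 1 (mod 9) and r ≡ 4 (mod 5), then by the Chinese remainder theorem r ≡ 19 (mod 45). Since 19 ≡ 4 (mod 15) and 15 ∣ 45, we get r ≡ 4 (mod 15).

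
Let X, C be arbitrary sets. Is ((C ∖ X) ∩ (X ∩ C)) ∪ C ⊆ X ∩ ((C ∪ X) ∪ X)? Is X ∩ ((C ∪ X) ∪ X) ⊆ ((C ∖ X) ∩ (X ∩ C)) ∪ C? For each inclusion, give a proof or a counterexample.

(⊆) fails and (⊇) fails.

Forward inclusion. This inclusion fails. Take X = ∅, C = {1}; then 1 ∈ ((C ∖ X) ∩ (X ∩ C)) ∪ C but 1 ∉ X ∩ ((C ∪ X) ∪ X).

Reverse inclusion. This inclusion fails. Take X = {1}, C = ∅; then 1 ∈ X ∩ ((C ∪ X) ∪ X) but 1 ∉ ((C ∖ X) ∩ (X ∩ C)) ∪ C.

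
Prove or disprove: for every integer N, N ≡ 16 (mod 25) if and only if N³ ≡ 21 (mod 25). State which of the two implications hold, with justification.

Equivalent; both directions hold.

[⇒] Suppose N ≡ 16 (mod 25). Write N = 25j + 16. Then (25j + 16)³ = 15625j³ + 30000j² + 19200j + 4096 = 25(625j³ + 1200j² + 768j + 163) + 21, so N³ ≡ 21 (mod 25).

[⇐] Conversely, suppose N³ ≡ 21 (mod 25). The only residue r in {0, …, 24} with r³ ≡ 21 (mod 25) is r = 16, so N ≡ 16 (mod 25).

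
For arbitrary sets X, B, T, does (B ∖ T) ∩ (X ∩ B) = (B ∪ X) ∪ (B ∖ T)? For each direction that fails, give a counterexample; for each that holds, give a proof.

(⟸) This inclusion fails. Take X = {1}, B = ∅, T = ∅; then 1 ∈ (B ∪ X) ∪ (B ∖ T) but 1 ∉ (B ∖ T) ∩ (X ∩ B).

(⟹) Let x ∈ (B ∖ T) ∩ (X ∩ B). Then x ∈ X ∩ B and x ∉ T, from which x ∈ (B ∪ X) ∪ (B ∖ T).

Only the forward inclusion holds.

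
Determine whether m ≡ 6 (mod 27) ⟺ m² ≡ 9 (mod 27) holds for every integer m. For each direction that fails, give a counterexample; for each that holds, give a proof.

Forward direction. Suppose m ≡ 6 (mod 27). Write m = 27j + 6. Then (27j + 6)² = 729j² + 324j + 36 = 27(27j² + 12j + 1) + 9, so m² ≡ 9 (mod 27).

Converse. This fails: take m = 3. Then 3² = 9 ≡ 9 (mod 27), yet 3 ≡ 3 (mod 27), not 6.

Only the forward direction holds.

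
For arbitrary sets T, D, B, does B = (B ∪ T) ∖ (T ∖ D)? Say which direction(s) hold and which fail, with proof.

(⟹) This inclusion fails. Take T = {1}, D = ∅, B = {1}; then 1 ∈ B but 1 ∉ (B ∪ T) ∖ (T ∖ D).

(⟸) This inclusion fails. Take T = {1}, D = {1}, B = ∅; then 1 ∈ (B ∪ T) ∖ (T ∖ D) but 1 ∉ B.

Both inclusions fail.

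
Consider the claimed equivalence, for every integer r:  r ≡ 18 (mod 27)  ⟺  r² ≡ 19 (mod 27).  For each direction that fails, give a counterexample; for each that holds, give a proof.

Neither direction holds.

(→) This fails: take r = 18. Then 18 ≡ 18 (mod 27), but 18² = 324 ≡ 0 (mod 27), not 19.

(←) This fails: take r = 10. Then 10² = 100 ≡ 19 (mod 27), yet 10 ≡ 10 (mod 27), not 18.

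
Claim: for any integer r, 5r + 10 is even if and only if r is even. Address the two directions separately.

(⇒) Suppose 5r + 10 is even. Since 5 is odd, 5r and r have the same parity, so 5r + 10 ≡ r + 10 (mod 2). As 10 is even, 5r + 10 is even exactly when r is even. Thus r is even.

(⇐) Conversely, suppose r is even; write r = 2j. Then 5r + 10 = 5·(2j) + 10 = 2·5j + 10, which is even.

Both implications hold.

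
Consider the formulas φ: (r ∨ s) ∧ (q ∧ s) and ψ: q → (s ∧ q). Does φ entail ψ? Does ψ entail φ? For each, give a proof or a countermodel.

Only the forward direction holds.

[⇒] Assume the antecedent. If r is true, the antecedent forces (r = T, s = T, q = T), and q → (s ∧ q) holds there. If r is false, the antecedent forces (r = F, s = T, q = T), and q → (s ∧ q) holds there. Either way q → (s ∧ q) holds.

[⇐] This fails. Under r = F, s = F, q = F, the left side is false but the right side is true.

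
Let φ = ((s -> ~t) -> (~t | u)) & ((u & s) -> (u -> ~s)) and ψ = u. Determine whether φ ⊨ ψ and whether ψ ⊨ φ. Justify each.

(⇒) This fails. Under s = F, u = F, t = F, the left side is true but the right side is false.

(⇐) This fails. Under s = T, u = T, t = F, the left side is false but the right side is true.

Both directions fail.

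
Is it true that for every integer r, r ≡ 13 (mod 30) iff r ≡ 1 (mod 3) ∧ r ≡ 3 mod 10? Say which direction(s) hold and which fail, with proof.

(→) Suppose r ≡ 13 (mod 30); write r = 30j + 13. Since 3 ∣ 30, reducing mod 3 gives r ≡ 13 ≡ 1 (mod 3); since 10 ∣ 30, reducing mod 10 gives r ≡ 13 ≡ 3 (mod 10).

(←) Conversely, if r ≡ 1 (mod 3) and r ≡ 3 (mod 10), then by the Chinese remainder theorem r ≡ 13 (mod 30). This is exactly r ≡ 13 (mod 30).

Both directions hold; the statement is true.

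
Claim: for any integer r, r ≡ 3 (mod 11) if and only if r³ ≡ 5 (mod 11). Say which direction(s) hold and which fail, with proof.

Both directions hold.

(⇒) Suppose r ≡ 3 (mod 11). Write r = 11j + 3. Then (11j + 3)³ = 1331j³ + 1089j² + 297j + 27 = 11(121j³ + 99j² + 27j + 2) + 5, so r³ ≡ 5 (mod 11).

(⇐) For the converse, argue contrapositively. If r ≢ 3 (mod 11), then r is congruent to one of 0, 1, 2, 4, 5, 6, 7, 8, 9, 10 modulo 11, and these give r³ ≡ 0, 1, 8, 9, 4, 7, 2, 6, 3, 10 respectively — never 5.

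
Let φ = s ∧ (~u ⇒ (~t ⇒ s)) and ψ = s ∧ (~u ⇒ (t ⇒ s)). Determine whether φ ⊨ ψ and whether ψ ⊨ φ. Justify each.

Both directions hold.

[⇒] Assume the antecedent. If u is true, the antecedent forces (u = T, t = F, s = T) or (u = T, t = T, s = T), and s ∧ (~u ⇒ (t ⇒ s)) holds there. If u is false, the antecedent forces (u = F, t = F, s = T) or (u = F, t = T, s = T), and s ∧ (~u ⇒ (t ⇒ s)) holds there. Either way s ∧ (~u ⇒ (t ⇒ s)) holds.

[⇐] Assume the antecedent. If u is true, the antecedent forces (u = T, t = F, s = T) or (u = T, t = T, s = T), and s ∧ (~u ⇒ (~t ⇒ s)) holds there. If u is false, the antecedent forces (u = F, t = F, s = T) or (u = F, t = T, s = T), and s ∧ (~u ⇒ (~t ⇒ s)) holds there. Either way s ∧ (~u ⇒ (~t ⇒ s)) holds.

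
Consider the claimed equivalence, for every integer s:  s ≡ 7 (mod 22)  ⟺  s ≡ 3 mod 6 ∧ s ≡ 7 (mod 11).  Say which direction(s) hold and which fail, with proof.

(⇒) fails; (⇐) holds.

(→) This fails: s = 29 gives 29 ≡ 7 (mod 22) but 29 ≡ 5 (mod 6), so the conjunction on the right does not hold.

(←) Conversely, if s ≡ 3 (mod 6) and s ≡ 7 (mod 11), then by the Chinese remainder theorem s ≡ 51 (mod 66). Since 51 ≡ 7 (mod 22) and 22 ∣ 66, we get s ≡ 7 (mod 22).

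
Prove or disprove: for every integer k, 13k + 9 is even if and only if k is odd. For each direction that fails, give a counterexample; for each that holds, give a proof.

Equivalent; both directions hold.

(⇒) Suppose 13k + 9 is even. Since 13 is odd, 13k and k have the same parity, so 13k + 9 ≡ k + 9 (mod 2). As 9 is odd, 13k + 9 is even exactly when k is odd. Thus k is odd.

(⇐) Conversely, suppose k is odd; write k = 2j + 1. Then 13k + 9 = 13·(2j + 1) + 9 = 2·13j + 22, which is even.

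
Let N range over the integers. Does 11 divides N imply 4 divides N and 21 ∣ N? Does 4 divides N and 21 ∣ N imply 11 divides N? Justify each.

Both directions fail.

[⇒] This fails: take N = 11. Certainly 11 ∣ 11, but 4 ∤ 11.

[⇐] This fails: take N = 84. Both 4 ∣ 84 and 21 ∣ 84, yet 84 is not a multiple of 11 (since 84 = 7·11 + 7), so 11 ∤ 84.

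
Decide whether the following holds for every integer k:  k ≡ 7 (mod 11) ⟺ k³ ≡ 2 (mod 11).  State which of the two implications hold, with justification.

(⇐) Suppose k³ ≡ 2 (mod 11). The only residue r in {0, …, 10} with r³ ≡ 2 (mod 11) is r = 7, so k ≡ 7 (mod 11).

(⇒) Suppose k ≡ 7 (mod 11). Write k = 11j + 7. Then (11j + 7)³ = 1331j³ + 2541j² + 1617j + 343 = 11(121j³ + 231j² + 147j + 31) + 2, so k³ ≡ 2 (mod 11).

Both directions hold.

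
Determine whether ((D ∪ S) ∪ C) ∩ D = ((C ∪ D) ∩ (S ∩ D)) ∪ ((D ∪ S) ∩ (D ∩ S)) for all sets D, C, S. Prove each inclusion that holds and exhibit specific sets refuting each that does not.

(⊆) fails; (⊇) holds.

(⊇) Let x ∈ ((C ∪ D) ∩ (S ∩ D)) ∪ ((D ∪ S) ∩ (D ∩ S)). Then either x ∈ D ∩ S and x ∉ C; or x ∈ D ∩ C ∩ S. In each case x ∈ ((D ∪ S) ∪ C) ∩ D, so ((C ∪ D) ∩ (S ∩ D)) ∪ ((D ∪ S) ∩ (D ∩ S)) ⊆ ((D ∪ S) ∪ C) ∩ D.

(⊆) This inclusion fails. Take D = {1}, C = ∅, S = ∅; then 1 ∈ ((D ∪ S) ∪ C) ∩ D but 1 ∉ ((C ∪ D) ∩ (S ∩ D)) ∪ ((D ∪ S) ∩ (D ∩ S)).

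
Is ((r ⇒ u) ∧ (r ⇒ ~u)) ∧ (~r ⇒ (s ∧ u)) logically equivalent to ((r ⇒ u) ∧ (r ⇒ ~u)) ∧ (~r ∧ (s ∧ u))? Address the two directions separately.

(→) Assume the antecedent. If u is true, the antecedent forces (u = T, s = T, r = F), and the consequent holds there. If u is false, the antecedent cannot hold. Either way the consequent holds.

(←) Assume the antecedent. If u is true, the antecedent forces (u = T, s = T, r = F), and the consequent holds there. If u is false, the antecedent cannot hold. Either way the consequent holds.

Both directions hold; the statement is true.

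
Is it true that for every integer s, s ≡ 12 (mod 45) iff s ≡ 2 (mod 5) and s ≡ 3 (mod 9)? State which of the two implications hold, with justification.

[⇒] Suppose s ≡ 12 (mod 45); write s = 45j + 12. Since 5 ∣ 45, reducing mod 5 gives s ≡ 12 ≡ 2 (mod 5); since 9 ∣ 45, reducing mod 9 gives s ≡ 12 ≡ 3 (mod 9).

[⇐] Conversely, if s ≡ 2 (mod 5) and s ≡ 3 (mod 9), then by the Chinese remainder theorem s ≡ 12 (mod 45). This is exactly s ≡ 12 (mod 45).

Equivalent; both directions hold.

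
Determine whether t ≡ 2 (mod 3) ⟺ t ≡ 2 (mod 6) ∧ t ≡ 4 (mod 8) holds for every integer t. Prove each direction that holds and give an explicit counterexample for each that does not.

(←) If t ≡ 2 (mod 6) and t ≡ 4 (mod 8), then by the Chinese remainder theorem t ≡ 20 (mod 24). Since 20 ≡ 2 (mod 3) and 3 ∣ 24, we get t ≡ 2 (mod 3).

(→) This fails: t = 2 gives 2 ≡ 2 (mod 3) but 2 ≡ 2 (mod 8), so the conjunction on the right does not hold.

Only the reverse direction holds.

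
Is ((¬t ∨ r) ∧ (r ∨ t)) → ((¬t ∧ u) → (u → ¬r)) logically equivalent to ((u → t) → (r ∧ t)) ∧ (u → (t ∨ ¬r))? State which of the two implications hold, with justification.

The forward direction fails; the converse holds.

(→) This fails. Under u = F, t = F, r = F, the left side is true but the right side is false.

(←) Assume the antecedent. If u is true, the antecedent forces (u = T, t = F, r = F) or (u = T, t = T, r = T), and the consequent holds there. If u is false, the consequent reduces to true regardless of the other variables. Either way the consequent holds.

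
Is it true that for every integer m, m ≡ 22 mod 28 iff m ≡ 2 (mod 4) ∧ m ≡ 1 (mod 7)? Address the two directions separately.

Both directions hold; the statement is true.

(←) If m ≡ 2 (mod 4) and m ≡ 1 (mod 7), then by the Chinese remainder theorem m ≡ 22 (mod 28). This is exactly m ≡ 22 (mod 28).

(→) Suppose m ≡ 22 (mod 28); write m = 28j + 22. Since 4 ∣ 28, reducing mod 4 gives m ≡ 22 ≡ 2 (mod 4); since 7 ∣ 28, reducing mod 7 gives m ≡ 22 ≡ 1 (mod 7).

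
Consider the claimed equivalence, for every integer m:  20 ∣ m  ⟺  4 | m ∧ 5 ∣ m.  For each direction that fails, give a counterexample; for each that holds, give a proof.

[⇒] If 20 ∣ m, write m = 20q. Since 20 = 5·4, m = 4·(5q), so 4 ∣ m; and since 20 = 4·5, m = 5·(4q), so 5 ∣ m.

[⇐] Suppose 4 ∣ m and 5 ∣ m. Any common multiple of 4 and 5 is a multiple of their lcm; here gcd(4, 5) = 1, so lcm(4, 5) = 4·5 = 20, so 20 ∣ m.

Both directions hold.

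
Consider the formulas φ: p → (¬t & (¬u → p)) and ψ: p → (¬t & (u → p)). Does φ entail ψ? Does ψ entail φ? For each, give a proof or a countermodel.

Both directions hold.

(→) Assume the antecedent. If t is true, the antecedent forces (t = T, p = F, u = F) or (t = T, p = F, u = T), and p → (¬t & (u → p)) holds there. If t is false, p → (¬t & (u → p)) reduces to true regardless of the other variables. Either way p → (¬t & (u → p)) holds.

(←) Assume the antecedent. If t is true, the antecedent forces (t = T, p = F, u = F) or (t = T, p = F, u = T), and p → (¬t & (¬u → p)) holds there. If t is false, p → (¬t & (¬u → p)) reduces to true regardless of the other variables. Either way p → (¬t & (¬u → p)) holds.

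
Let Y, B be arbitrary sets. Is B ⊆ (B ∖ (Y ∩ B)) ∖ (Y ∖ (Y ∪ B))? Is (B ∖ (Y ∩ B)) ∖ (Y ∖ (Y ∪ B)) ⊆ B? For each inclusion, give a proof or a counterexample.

(⊆) This inclusion fails. Take Y = {1}, B = {1}; then 1 ∈ B but 1 ∉ (B ∖ (Y ∩ B)) ∖ (Y ∖ (Y ∪ B)).

(⊇) Let x ∈ (B ∖ (Y ∩ B)) ∖ (Y ∖ (Y ∪ B)). Then x ∈ B and x ∉ Y, from which x ∈ B.

(⊆) fails; (⊇) holds.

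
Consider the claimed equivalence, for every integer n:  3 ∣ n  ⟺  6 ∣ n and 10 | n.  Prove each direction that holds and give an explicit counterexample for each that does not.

Only the reverse direction holds.

(⟹) This fails: take n = 3. Certainly 3 ∣ 3, but 6 ∤ 3.

(⟸) Suppose 6 ∣ n and 10 ∣ n. Any common multiple of 6 and 10 is a multiple of their lcm; here lcm(6, 10) = 6·10/gcd(6, 10) = 60/2 = 30, so 30 ∣ n. Since 3 ∣ 30, it follows that 3 ∣ n.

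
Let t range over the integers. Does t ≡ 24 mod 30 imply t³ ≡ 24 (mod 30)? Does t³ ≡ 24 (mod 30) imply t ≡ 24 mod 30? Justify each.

Both directions hold; the statement is true.

(←) Suppose t³ ≡ 24 (mod 30). The only residue r in {0, …, 29} with r³ ≡ 24 (mod 30) is r = 24, so t ≡ 24 (mod 30).

(→) Suppose t ≡ 24 mod 30. Write t = 30j + 24. Then (30j + 24)³ = 27000j³ + 64800j² + 51840j + 13824 = 30(900j³ + 2160j² + 1728j + 460) + 24, so t³ ≡ 24 (mod 30).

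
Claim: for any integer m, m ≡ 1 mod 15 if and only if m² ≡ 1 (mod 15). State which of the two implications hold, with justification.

The forward direction holds; the converse fails.

[⇒] Suppose m ≡ 1 mod 15. Write m = 15j + 1. Then (15j + 1)² = 225j² + 30j + 1 = 15(15j² + 2j) + 1, so m² ≡ 1 (mod 15).

[⇐] This fails: take m = 4. Then 4² = 16 ≡ 1 (mod 15), yet 4 ≡ 4 (mod 15), not 1.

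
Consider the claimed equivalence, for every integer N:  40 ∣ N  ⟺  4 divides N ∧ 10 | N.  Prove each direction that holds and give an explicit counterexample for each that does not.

The forward direction holds; the converse fails.

[⇐] This fails: take N = 20. Both 4 ∣ 20 and 10 ∣ 20, yet 20 is not a multiple of 40 (since 20 = 0·40 + 20), so 40 ∤ 20.

[⇒] If 40 ∣ N, write N = 40q. Since 40 = 10·4, N = 4·(10q), so 4 ∣ N; and since 40 = 4·10, N = 10·(4q), so 10 ∣ N.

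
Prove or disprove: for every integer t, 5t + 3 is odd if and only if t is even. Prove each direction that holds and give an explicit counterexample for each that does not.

The biconditional holds.

(⟹) Suppose 5t + 3 is odd. Since 5 is odd, 5t and t have the same parity, so 5t + 3 ≡ t + 3 (mod 2). As 3 is odd, 5t + 3 is odd exactly when t is even. Thus t is even.

(⟸) Conversely, suppose t is even; write t = 2j. Then 5t + 3 = 5·(2j) + 3 = 2·5j + 3, which is odd.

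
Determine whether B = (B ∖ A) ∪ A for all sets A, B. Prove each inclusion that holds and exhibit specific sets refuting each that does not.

(⊆) holds; (⊇) fails.

(⟹) Let x ∈ B. Then either x ∈ B and x ∉ A; or x ∈ A ∩ B. In each case x ∈ (B ∖ A) ∪ A, so B ⊆ (B ∖ A) ∪ A.

(⟸) This inclusion fails. Take A = {1}, B = ∅; then 1 ∈ (B ∖ A) ∪ A but 1 ∉ B.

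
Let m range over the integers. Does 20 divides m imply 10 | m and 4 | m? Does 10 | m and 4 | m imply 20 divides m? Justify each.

(⟹) If 20 ∣ m, write m = 20q. Since 20 = 2·10, m = 10·(2q), so 10 ∣ m; and since 20 = 5·4, m = 4·(5q), so 4 ∣ m.

(⟸) Suppose 10 ∣ m and 4 ∣ m. Any common multiple of 10 and 4 is a multiple of their lcm; here lcm(10, 4) = 10·4/gcd(10, 4) = 40/2 = 20, so 20 ∣ m.

The biconditional holds.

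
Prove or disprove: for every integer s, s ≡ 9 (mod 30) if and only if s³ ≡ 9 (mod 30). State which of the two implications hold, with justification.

Forward direction. Suppose s ≡ 9 (mod 30). Write s = 30j + 9. Then (30j + 9)³ = 27000j³ + 24300j² + 7290j + 729 = 30(900j³ + 810j² + 243j + 24) + 9, so s³ ≡ 9 (mod 30).

Converse. Suppose s³ ≡ 9 (mod 30). The only residue r in {0, …, 29} with r³ ≡ 9 (mod 30) is r = 9, so s ≡ 9 (mod 30).

Equivalent; both directions hold.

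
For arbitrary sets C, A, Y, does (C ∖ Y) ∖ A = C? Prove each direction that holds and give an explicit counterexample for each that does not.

(⊆) Let x ∈ (C ∖ Y) ∖ A. Then x ∈ C and x ∉ A, Y, from which x ∈ C.

(⊇) This inclusion fails. Take C = {1}, A = {1}, Y = ∅; then 1 ∈ C but 1 ∉ (C ∖ Y) ∖ A.

(⊆) holds; (⊇) fails.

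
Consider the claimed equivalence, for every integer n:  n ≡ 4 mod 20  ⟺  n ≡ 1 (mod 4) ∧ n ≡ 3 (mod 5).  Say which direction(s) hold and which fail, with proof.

(⇒) This fails: n = 4 gives 4 ≡ 4 (mod 20) but 4 ≡ 0 (mod 4), so the conjunction on the right does not hold.

(⇐) This fails: n = 13 satisfies both congruences on the right (13 ≡ 1 mod 4 and 13 ≡ 3 mod 5) yet 13 ≡ 13 (mod 20), not 4.

(⇒) fails and (⇐) fails.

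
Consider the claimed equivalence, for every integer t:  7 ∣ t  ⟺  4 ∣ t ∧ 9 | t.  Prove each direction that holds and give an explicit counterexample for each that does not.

Forward direction. This fails: take t = 7. Certainly 7 ∣ 7, but 4 ∤ 7.

Converse. This fails: take t = 36. Both 4 ∣ 36 and 9 ∣ 36, yet 36 is not a multiple of 7 (since 36 = 5·7 + 1), so 7 ∤ 36.

Neither direction holds.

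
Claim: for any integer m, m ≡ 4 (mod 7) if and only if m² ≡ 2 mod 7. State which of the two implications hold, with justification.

Only the forward direction holds.

[⇒] Suppose m ≡ 4 (mod 7). Write m = 7j + 4. Then (7j + 4)² = 49j² + 56j + 16 = 7(7j² + 8j + 2) + 2, so m² ≡ 2 (mod 7).

[⇐] This fails: take m = 3. Then 3² = 9 ≡ 2 (mod 7), yet 3 ≡ 3 (mod 7), not 4.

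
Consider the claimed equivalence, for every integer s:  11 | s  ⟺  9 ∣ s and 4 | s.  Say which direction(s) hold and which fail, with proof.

(→) This fails: take s = 11. Certainly 11 ∣ 11, but 9 ∤ 11.

(←) This fails: take s = 36. Both 9 ∣ 36 and 4 ∣ 36, yet 36 is not a multiple of 11 (since 36 = 3·11 + 3), so 11 ∤ 36.

Neither direction holds.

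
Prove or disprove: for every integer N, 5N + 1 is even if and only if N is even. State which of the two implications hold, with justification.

(⇒) fails and (⇐) fails.

(⇒) This fails: N = 5 gives 5N + 1 = 26, which is even, but 5 is odd, not even.

(⇐) This also fails: N = 2 is even, but 5N + 1 = 11 is odd, not even.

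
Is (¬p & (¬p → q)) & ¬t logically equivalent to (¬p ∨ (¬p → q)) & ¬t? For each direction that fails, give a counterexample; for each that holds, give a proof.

(⟹) Assume the antecedent. If q is true, the antecedent forces (q = T, t = F, p = F), and (¬p ∨ (¬p → q)) & ¬t holds there. If q is false, the antecedent cannot hold. Either way (¬p ∨ (¬p → q)) & ¬t holds.

(⟸) This fails. Under q = F, t = F, p = F, the left side is false but the right side is true.

Not equivalent: only (⇒) holds.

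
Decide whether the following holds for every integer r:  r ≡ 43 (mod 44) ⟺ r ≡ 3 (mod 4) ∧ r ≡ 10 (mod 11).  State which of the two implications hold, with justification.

Equivalent; both directions hold.

[⇒] Suppose r ≡ 43 (mod 44); write r = 44j + 43. Since 4 ∣ 44, reducing mod 4 gives r ≡ 43 ≡ 3 (mod 4); since 11 ∣ 44, reducing mod 11 gives r ≡ 43 ≡ 10 (mod 11).

[⇐] Conversely, if r ≡ 3 (mod 4) and r ≡ 10 (mod 11), then by the Chinese remainder theorem r ≡ 43 (mod 44). This is exactly r ≡ 43 (mod 44).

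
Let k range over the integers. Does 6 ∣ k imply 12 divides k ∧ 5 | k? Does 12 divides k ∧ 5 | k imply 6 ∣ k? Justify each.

(⟹) This fails: take k = 6. Certainly 6 ∣ 6, but 12 ∤ 6.

(⟸) Suppose 12 ∣ k and 5 ∣ k. Any common multiple of 12 and 5 is a multiple of their lcm; here gcd(12, 5) = 1, so lcm(12, 5) = 12·5 = 60, so 60 ∣ k. Since 6 ∣ 60, it follows that 6 ∣ k.

Not equivalent: only (⇐) holds.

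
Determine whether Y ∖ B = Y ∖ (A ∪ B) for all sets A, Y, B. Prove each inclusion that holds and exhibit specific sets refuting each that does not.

(⟹) This inclusion fails. Take A = {1}, Y = {1}, B = ∅; then 1 ∈ Y ∖ B but 1 ∉ Y ∖ (A ∪ B).

(⟸) Let x ∈ Y ∖ (A ∪ B). Then x ∈ Y and x ∉ A, B, from which x ∈ Y ∖ B.

(⊆) fails; (⊇) holds.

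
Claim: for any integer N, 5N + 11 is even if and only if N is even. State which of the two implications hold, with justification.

Neither implication holds.

(⟹) This fails: N = 5 gives 5N + 11 = 36, which is even, but 5 is odd, not even.

(⟸) This also fails: N = 2 is even, but 5N + 11 = 21 is odd, not even.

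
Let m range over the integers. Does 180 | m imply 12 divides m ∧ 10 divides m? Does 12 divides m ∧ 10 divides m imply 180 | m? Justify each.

[⇐] This fails: take m = 60. Both 12 ∣ 60 and 10 ∣ 60, yet 60 is not a multiple of 180 (since 60 = 0·180 + 60), so 180 ∤ 60.

[⇒] If 180 ∣ m, write m = 180q. Since 180 = 15·12, m = 12·(15q), so 12 ∣ m; and since 180 = 18·10, m = 10·(18q), so 10 ∣ m.

Only the forward direction holds.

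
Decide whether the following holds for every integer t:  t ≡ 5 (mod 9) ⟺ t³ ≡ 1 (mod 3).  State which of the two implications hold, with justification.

Neither direction holds.

Forward direction. This fails: take t = 5. Then 5 ≡ 5 (mod 9), but 5³ = 125 ≡ 2 (mod 3), not 1.

Converse. This fails: take t = 1. Then 1³ = 1 ≡ 1 (mod 3), yet 1 ≡ 1 (mod 9), not 5.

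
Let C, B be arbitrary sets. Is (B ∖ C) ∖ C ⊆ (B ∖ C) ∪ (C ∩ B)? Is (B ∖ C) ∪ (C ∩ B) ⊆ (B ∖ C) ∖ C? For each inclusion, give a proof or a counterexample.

Reverse inclusion. This inclusion fails. Take C = {1}, B = {1}; then 1 ∈ (B ∖ C) ∪ (C ∩ B) but 1 ∉ (B ∖ C) ∖ C.

Forward inclusion. Let x ∈ (B ∖ C) ∖ C. Then x ∈ B and x ∉ C, from which x ∈ (B ∖ C) ∪ (C ∩ B).

(⊆) holds; (⊇) fails.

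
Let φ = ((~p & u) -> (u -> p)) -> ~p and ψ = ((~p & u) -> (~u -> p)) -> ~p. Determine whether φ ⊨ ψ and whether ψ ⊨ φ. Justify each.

Both directions hold.

(⟸) Assume the antecedent. If p is true, the antecedent cannot hold. If p is false, ((~p & u) -> (u -> p)) -> ~p reduces to true regardless of the other variables. Either way ((~p & u) -> (u -> p)) -> ~p holds.

(⟹) Assume the antecedent. If p is true, the antecedent cannot hold. If p is false, ((~p & u) -> (~u -> p)) -> ~p reduces to true regardless of the other variables. Either way ((~p & u) -> (~u -> p)) -> ~p holds.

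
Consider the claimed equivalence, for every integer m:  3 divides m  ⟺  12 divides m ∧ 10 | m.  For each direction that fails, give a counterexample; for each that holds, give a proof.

(⇒) fails; (⇐) holds.

(⟹) This fails: take m = 3. Certainly 3 ∣ 3, but 12 ∤ 3.

(⟸) Suppose 12 ∣ m and 10 ∣ m. Any common multiple of 12 and 10 is a multiple of their lcm; here lcm(12, 10) = 12·10/gcd(12, 10) = 120/2 = 60, so 60 ∣ m. Since 3 ∣ 60, it follows that 3 ∣ m.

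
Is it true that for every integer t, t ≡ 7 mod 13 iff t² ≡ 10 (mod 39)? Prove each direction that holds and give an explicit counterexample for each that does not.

(⇒) fails and (⇐) fails.

[⇒] This fails: take t = 33. Then 33 ≡ 7 (mod 13), but 33² = 1089 ≡ 36 (mod 39), not 10.

[⇐] This fails: take t = 19. Then 19² = 361 ≡ 10 (mod 39), yet 19 ≡ 6 (mod 13), not 7.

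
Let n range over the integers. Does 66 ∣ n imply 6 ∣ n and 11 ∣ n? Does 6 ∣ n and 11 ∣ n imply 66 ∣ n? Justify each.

[⇒] If 66 ∣ n, write n = 66q. Since 66 = 11·6, n = 6·(11q), so 6 ∣ n; and since 66 = 6·11, n = 11·(6q), so 11 ∣ n.

[⇐] Suppose 6 ∣ n and 11 ∣ n. Any common multiple of 6 and 11 is a multiple of their lcm; here gcd(6, 11) = 1, so lcm(6, 11) = 6·11 = 66, so 66 ∣ n.

Equivalent; both directions hold.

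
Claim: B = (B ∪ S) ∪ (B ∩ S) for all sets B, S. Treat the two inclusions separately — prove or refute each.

(⊆) Let x ∈ B. Then either x ∈ B and x ∉ S; or x ∈ B ∩ S. In each case x ∈ (B ∪ S) ∪ (B ∩ S), so B ⊆ (B ∪ S) ∪ (B ∩ S).

(⊇) This inclusion fails. Take B = ∅, S = {1}; then 1 ∈ (B ∪ S) ∪ (B ∩ S) but 1 ∉ B.

(⊆) holds; (⊇) fails.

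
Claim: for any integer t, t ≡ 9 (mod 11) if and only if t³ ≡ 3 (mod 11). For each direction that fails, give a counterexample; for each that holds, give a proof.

Equivalent; both directions hold.

Converse. Suppose t³ ≡ 3 (mod 11). The only residue r in {0, …, 10} with r³ ≡ 3 (mod 11) is r = 9, so t ≡ 9 (mod 11).

Forward direction. Suppose t ≡ 9 (mod 11). Write t = 11j + 9. Then (11j + 9)³ = 1331j³ + 3267j² + 2673j + 729 = 11(121j³ + 297j² + 243j + 66) + 3, so t³ ≡ 3 (mod 11).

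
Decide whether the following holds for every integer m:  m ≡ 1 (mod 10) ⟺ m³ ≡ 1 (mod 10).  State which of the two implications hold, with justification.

Both implications hold.

Forward direction. Suppose m ≡ 1 (mod 10). Write m = 10j + 1. Then (10j + 1)³ = 1000j³ + 300j² + 30j + 1 = 10(100j³ + 30j² + 3j) + 1, so m³ ≡ 1 (mod 10).

Converse. Suppose m³ ≡ 1 (mod 10). The only residue r in {0, …, 9} with r³ ≡ 1 (mod 10) is r = 1, so m ≡ 1 (mod 10).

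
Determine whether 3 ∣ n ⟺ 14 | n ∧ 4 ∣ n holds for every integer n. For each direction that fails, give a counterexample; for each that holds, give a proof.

Both directions fail.

(→) This fails: take n = 3. Certainly 3 ∣ 3, but 14 ∤ 3.

(←) This fails: take n = 28. Both 14 ∣ 28 and 4 ∣ 28, yet 28 is not a multiple of 3 (since 28 = 9·3 + 1), so 3 ∤ 28.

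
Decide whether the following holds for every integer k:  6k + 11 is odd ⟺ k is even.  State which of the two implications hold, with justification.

(⇒) fails; (⇐) holds.

(←) Suppose k is even. Since 6 is even, 6k is even for every k, so 6k + 11 has the same parity as 11, which is odd. Hence 6k + 11 is odd.

(→) This fails: take k = 3. Then 6k + 11 = 29, which is odd, yet k = 3 is odd, not even.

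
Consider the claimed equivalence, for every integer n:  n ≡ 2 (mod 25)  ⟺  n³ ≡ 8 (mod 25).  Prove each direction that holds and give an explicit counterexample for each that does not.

Both directions hold.

(⟸) Suppose n³ ≡ 8 (mod 25). The only residue r in {0, …, 24} with r³ ≡ 8 (mod 25) is r = 2, so n ≡ 2 (mod 25).

(⟹) Suppose n ≡ 2 (mod 25). Write n = 25j + 2. Then (25j + 2)³ = 15625j³ + 3750j² + 300j + 8 = 25(625j³ + 150j² + 12j) + 8, so n³ ≡ 8 (mod 25).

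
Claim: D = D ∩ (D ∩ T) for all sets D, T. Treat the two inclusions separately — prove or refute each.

Forward inclusion. This inclusion fails. Take D = {1}, T = ∅; then 1 ∈ D but 1 ∉ D ∩ (D ∩ T).

Reverse inclusion. Let x ∈ D ∩ (D ∩ T). Then x ∈ D ∩ T, from which x ∈ D.

Only the reverse inclusion holds.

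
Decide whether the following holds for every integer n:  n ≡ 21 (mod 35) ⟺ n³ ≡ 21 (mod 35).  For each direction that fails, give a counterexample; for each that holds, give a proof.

Both directions hold; the statement is true.

(→) Suppose n ≡ 21 (mod 35). Write n = 35j + 21. Then (35j + 21)³ = 42875j³ + 77175j² + 46305j + 9261 = 35(1225j³ + 2205j² + 1323j + 264) + 21, so n³ ≡ 21 (mod 35).

(←) Conversely, suppose n³ ≡ 21 (mod 35). The only residue r in {0, …, 34} with r³ ≡ 21 (mod 35) is r = 21, so n ≡ 21 (mod 35).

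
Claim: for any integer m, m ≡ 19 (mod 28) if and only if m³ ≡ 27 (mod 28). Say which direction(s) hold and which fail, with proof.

Not equivalent: only (⇒) holds.

Forward direction. Suppose m ≡ 19 (mod 28). Write m = 28j + 19. Then (28j + 19)³ = 21952j³ + 44688j² + 30324j + 6859 = 28(784j³ + 1596j² + 1083j + 244) + 27, so m³ ≡ 27 (mod 28).

Converse. This fails: take m = 3. Then 3³ = 27 ≡ 27 (mod 28), yet 3 ≡ 3 (mod 28), not 19.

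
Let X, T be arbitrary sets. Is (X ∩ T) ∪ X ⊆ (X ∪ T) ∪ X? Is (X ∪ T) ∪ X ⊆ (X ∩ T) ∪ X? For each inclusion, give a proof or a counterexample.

The sets are not equal: only the forward inclusion holds.

Forward inclusion. Let x ∈ (X ∩ T) ∪ X. Then either x ∈ X and x ∉ T; or x ∈ X ∩ T. In each case x ∈ (X ∪ T) ∪ X, so (X ∩ T) ∪ X ⊆ (X ∪ T) ∪ X.

Reverse inclusion. This inclusion fails. Take X = ∅, T = {1}; then 1 ∈ (X ∪ T) ∪ X but 1 ∉ (X ∩ T) ∪ X.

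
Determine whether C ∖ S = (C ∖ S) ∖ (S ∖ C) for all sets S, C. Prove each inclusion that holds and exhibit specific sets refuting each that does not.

(⊆) Let x ∈ C ∖ S. Then x ∈ C and x ∉ S, from which x ∈ (C ∖ S) ∖ (S ∖ C).

(⊇) Let x ∈ (C ∖ S) ∖ (S ∖ C). Then x ∈ C and x ∉ S, from which x ∈ C ∖ S.

The two sets are equal.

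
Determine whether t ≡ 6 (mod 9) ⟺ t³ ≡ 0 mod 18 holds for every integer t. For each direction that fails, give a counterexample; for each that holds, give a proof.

Neither direction holds.

(→) This fails: take t = 15. Then 15 ≡ 6 (mod 9), but 15³ = 3375 ≡ 9 (mod 18), not 0.

(←) This fails: take t = 0. Then 0³ = 0 ≡ 0 (mod 18), yet 0 ≡ 0 (mod 9), not 6.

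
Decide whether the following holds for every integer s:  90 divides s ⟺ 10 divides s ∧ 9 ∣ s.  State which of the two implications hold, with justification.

Both directions hold.

(⇒) If 90 ∣ s, write s = 90q. Since 90 = 9·10, s = 10·(9q), so 10 ∣ s; and since 90 = 10·9, s = 9·(10q), so 9 ∣ s.

(⇐) Suppose 10 ∣ s and 9 ∣ s. Any common multiple of 10 and 9 is a multiple of their lcm; here gcd(10, 9) = 1, so lcm(10, 9) = 10·9 = 90, so 90 ∣ s.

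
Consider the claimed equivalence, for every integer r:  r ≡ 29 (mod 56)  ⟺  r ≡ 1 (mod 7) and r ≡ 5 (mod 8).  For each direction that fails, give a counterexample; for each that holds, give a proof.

Both directions hold; the statement is true.

(→) Suppose r ≡ 29 (mod 56); write r = 56j + 29. Since 7 ∣ 56, reducing mod 7 gives r ≡ 29 ≡ 1 (mod 7); since 8 ∣ 56, reducing mod 8 gives r ≡ 29 ≡ 5 (mod 8).

(←) Conversely, if r ≡ 1 (mod 7) and r ≡ 5 (mod 8), then by the Chinese remainder theorem r ≡ 29 (mod 56). This is exactly r ≡ 29 (mod 56).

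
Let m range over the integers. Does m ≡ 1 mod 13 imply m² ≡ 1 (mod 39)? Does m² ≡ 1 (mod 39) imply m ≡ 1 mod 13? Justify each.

Both directions fail.

Forward direction. This fails: take m = 27. Then 27 ≡ 1 (mod 13), but 27² = 729 ≡ 27 (mod 39), not 1.

Converse. This fails: take m = 25. Then 25² = 625 ≡ 1 (mod 39), yet 25 ≡ 12 (mod 13), not 1.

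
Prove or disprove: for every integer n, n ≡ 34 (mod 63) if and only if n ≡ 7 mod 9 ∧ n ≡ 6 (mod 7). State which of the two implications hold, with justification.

(⇐) If n ≡ 7 (mod 9) and n ≡ 6 (mod 7), then by the Chinese remainder theorem n ≡ 34 (mod 63). This is exactly n ≡ 34 (mod 63).

(⇒) Suppose n ≡ 34 (mod 63); write n = 63j + 34. Since 9 ∣ 63, reducing mod 9 gives n ≡ 34 ≡ 7 (mod 9); since 7 ∣ 63, reducing mod 7 gives n ≡ 34 ≡ 6 (mod 7).

Equivalent; both directions hold.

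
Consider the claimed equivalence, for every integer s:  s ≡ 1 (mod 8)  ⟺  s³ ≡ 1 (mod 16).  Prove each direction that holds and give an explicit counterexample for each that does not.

(⇒) fails; (⇐) holds.

(⇒) This fails: take s = 9. Then 9 ≡ 1 (mod 8), but 9³ = 729 ≡ 9 (mod 16), not 1.

(⇐) Conversely, the residues r modulo 16 with r³ ≡ 1 (mod 16) are exactly {1}, and each is ≡ 1 (mod 8).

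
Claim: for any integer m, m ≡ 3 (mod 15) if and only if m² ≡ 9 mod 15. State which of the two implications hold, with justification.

[⇒] Suppose m ≡ 3 (mod 15). Write m = 15j + 3. Then (15j + 3)² = 225j² + 90j + 9 = 15(15j² + 6j) + 9, so m² ≡ 9 (mod 15).

[⇐] This fails: take m = 12. Then 12² = 144 ≡ 9 (mod 15), yet 12 ≡ 12 (mod 15), not 3.

The forward direction holds; the converse fails.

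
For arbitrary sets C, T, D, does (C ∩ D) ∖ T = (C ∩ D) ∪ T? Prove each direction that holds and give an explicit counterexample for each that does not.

(⊆) Let x ∈ (C ∩ D) ∖ T. Then x ∈ C ∩ D and x ∉ T, from which x ∈ (C ∩ D) ∪ T.

(⊇) This inclusion fails. Take C = ∅, T = {1}, D = ∅; then 1 ∈ (C ∩ D) ∪ T but 1 ∉ (C ∩ D) ∖ T.

Only the forward inclusion holds.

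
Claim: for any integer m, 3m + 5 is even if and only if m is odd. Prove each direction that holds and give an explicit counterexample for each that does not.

(→) Suppose 3m + 5 is even. Since 3 is odd, 3m and m have the same parity, so 3m + 5 ≡ m + 5 (mod 2). As 5 is odd, 3m + 5 is even exactly when m is odd. Thus m is odd.

(←) Conversely, suppose m is odd; write m = 2j + 1. Then 3m + 5 = 3·(2j + 1) + 5 = 2·3j + 8, which is even.

Both directions hold; the statement is true.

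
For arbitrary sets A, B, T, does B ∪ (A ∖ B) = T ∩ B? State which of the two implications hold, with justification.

The sets are not equal: only the reverse inclusion holds.

(⊆) This inclusion fails. Take A = {1}, B = ∅, T = ∅; then 1 ∈ B ∪ (A ∖ B) but 1 ∉ T ∩ B.

(⊇) Let x ∈ T ∩ B. Then either x ∈ B ∩ T and x ∉ A; or x ∈ A ∩ B ∩ T. In each case x ∈ B ∪ (A ∖ B), so T ∩ B ⊆ B ∪ (A ∖ B).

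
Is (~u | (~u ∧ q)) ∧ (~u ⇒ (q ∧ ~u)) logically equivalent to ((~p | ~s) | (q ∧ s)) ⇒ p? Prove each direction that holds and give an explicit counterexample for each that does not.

(⇒) fails and (⇐) fails.

(→) This fails. Under s = F, u = F, p = F, q = T, the left side is true but the right side is false.

(←) This fails. Under s = F, u = F, p = T, q = F, the left side is false but the right side is true.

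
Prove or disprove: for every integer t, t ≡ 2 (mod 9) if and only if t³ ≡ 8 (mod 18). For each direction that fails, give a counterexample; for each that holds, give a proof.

(⇒) This fails: take t = 11. Then 11 ≡ 2 (mod 9), but 11³ = 1331 ≡ 17 (mod 18), not 8.

(⇐) This fails: take t = 8. Then 8³ = 512 ≡ 8 (mod 18), yet 8 ≡ 8 (mod 9), not 2.

Neither implication holds.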